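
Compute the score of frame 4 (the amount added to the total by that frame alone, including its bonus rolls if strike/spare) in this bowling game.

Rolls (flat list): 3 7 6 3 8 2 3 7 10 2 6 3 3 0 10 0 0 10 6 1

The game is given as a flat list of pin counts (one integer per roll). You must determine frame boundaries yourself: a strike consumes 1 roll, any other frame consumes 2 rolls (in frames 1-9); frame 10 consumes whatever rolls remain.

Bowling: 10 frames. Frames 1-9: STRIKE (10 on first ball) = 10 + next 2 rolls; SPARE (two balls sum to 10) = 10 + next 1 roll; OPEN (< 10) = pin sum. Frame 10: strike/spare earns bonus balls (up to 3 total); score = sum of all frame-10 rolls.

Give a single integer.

Frame 1: SPARE (3+7=10). 10 + next roll (6) = 16. Cumulative: 16
Frame 2: OPEN (6+3=9). Cumulative: 25
Frame 3: SPARE (8+2=10). 10 + next roll (3) = 13. Cumulative: 38
Frame 4: SPARE (3+7=10). 10 + next roll (10) = 20. Cumulative: 58
Frame 5: STRIKE. 10 + next two rolls (2+6) = 18. Cumulative: 76
Frame 6: OPEN (2+6=8). Cumulative: 84

Answer: 20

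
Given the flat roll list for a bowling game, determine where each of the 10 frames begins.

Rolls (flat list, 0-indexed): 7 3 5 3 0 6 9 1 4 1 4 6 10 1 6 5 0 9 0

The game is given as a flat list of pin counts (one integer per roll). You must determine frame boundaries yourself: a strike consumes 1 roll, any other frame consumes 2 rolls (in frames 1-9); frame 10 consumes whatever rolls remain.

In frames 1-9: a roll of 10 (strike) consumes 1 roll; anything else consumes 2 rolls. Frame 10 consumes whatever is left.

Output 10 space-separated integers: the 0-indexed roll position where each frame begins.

Frame 1 starts at roll index 0: rolls=7,3 (sum=10), consumes 2 rolls
Frame 2 starts at roll index 2: rolls=5,3 (sum=8), consumes 2 rolls
Frame 3 starts at roll index 4: rolls=0,6 (sum=6), consumes 2 rolls
Frame 4 starts at roll index 6: rolls=9,1 (sum=10), consumes 2 rolls
Frame 5 starts at roll index 8: rolls=4,1 (sum=5), consumes 2 rolls
Frame 6 starts at roll index 10: rolls=4,6 (sum=10), consumes 2 rolls
Frame 7 starts at roll index 12: roll=10 (strike), consumes 1 roll
Frame 8 starts at roll index 13: rolls=1,6 (sum=7), consumes 2 rolls
Frame 9 starts at roll index 15: rolls=5,0 (sum=5), consumes 2 rolls
Frame 10 starts at roll index 17: 2 remaining rolls

Answer: 0 2 4 6 8 10 12 13 15 17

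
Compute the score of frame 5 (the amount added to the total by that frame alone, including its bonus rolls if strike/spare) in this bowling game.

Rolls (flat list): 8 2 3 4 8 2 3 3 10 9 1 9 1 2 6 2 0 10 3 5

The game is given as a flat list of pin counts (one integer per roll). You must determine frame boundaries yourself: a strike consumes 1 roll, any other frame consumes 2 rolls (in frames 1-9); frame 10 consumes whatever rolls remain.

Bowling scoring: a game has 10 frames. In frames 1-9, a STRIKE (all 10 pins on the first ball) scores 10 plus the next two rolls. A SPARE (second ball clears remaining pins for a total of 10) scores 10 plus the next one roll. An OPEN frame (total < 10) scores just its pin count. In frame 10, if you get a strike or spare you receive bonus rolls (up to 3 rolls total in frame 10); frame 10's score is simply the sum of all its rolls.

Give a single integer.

Frame 1: SPARE (8+2=10). 10 + next roll (3) = 13. Cumulative: 13
Frame 2: OPEN (3+4=7). Cumulative: 20
Frame 3: SPARE (8+2=10). 10 + next roll (3) = 13. Cumulative: 33
Frame 4: OPEN (3+3=6). Cumulative: 39
Frame 5: STRIKE. 10 + next two rolls (9+1) = 20. Cumulative: 59
Frame 6: SPARE (9+1=10). 10 + next roll (9) = 19. Cumulative: 78
Frame 7: SPARE (9+1=10). 10 + next roll (2) = 12. Cumulative: 90

Answer: 20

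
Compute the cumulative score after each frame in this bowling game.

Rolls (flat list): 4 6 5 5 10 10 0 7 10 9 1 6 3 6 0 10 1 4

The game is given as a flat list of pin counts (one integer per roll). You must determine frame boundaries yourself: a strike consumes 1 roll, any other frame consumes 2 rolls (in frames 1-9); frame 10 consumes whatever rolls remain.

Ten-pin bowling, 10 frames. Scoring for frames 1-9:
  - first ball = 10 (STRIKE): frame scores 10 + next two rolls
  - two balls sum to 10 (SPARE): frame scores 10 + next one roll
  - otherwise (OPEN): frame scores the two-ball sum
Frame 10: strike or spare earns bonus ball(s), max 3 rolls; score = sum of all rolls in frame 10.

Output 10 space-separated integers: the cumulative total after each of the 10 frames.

Answer: 15 35 55 72 79 99 115 124 130 145

Derivation:
Frame 1: SPARE (4+6=10). 10 + next roll (5) = 15. Cumulative: 15
Frame 2: SPARE (5+5=10). 10 + next roll (10) = 20. Cumulative: 35
Frame 3: STRIKE. 10 + next two rolls (10+0) = 20. Cumulative: 55
Frame 4: STRIKE. 10 + next two rolls (0+7) = 17. Cumulative: 72
Frame 5: OPEN (0+7=7). Cumulative: 79
Frame 6: STRIKE. 10 + next two rolls (9+1) = 20. Cumulative: 99
Frame 7: SPARE (9+1=10). 10 + next roll (6) = 16. Cumulative: 115
Frame 8: OPEN (6+3=9). Cumulative: 124
Frame 9: OPEN (6+0=6). Cumulative: 130
Frame 10: STRIKE. Sum of all frame-10 rolls (10+1+4) = 15. Cumulative: 145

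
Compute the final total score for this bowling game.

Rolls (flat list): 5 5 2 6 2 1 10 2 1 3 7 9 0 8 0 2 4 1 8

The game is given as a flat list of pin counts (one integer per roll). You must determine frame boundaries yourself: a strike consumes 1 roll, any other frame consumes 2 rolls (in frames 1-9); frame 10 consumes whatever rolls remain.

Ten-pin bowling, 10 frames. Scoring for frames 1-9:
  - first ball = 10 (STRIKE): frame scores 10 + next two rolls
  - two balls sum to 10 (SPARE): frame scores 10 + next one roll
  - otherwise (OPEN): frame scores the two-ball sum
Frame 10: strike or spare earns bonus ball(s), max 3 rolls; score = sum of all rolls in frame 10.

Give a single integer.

Frame 1: SPARE (5+5=10). 10 + next roll (2) = 12. Cumulative: 12
Frame 2: OPEN (2+6=8). Cumulative: 20
Frame 3: OPEN (2+1=3). Cumulative: 23
Frame 4: STRIKE. 10 + next two rolls (2+1) = 13. Cumulative: 36
Frame 5: OPEN (2+1=3). Cumulative: 39
Frame 6: SPARE (3+7=10). 10 + next roll (9) = 19. Cumulative: 58
Frame 7: OPEN (9+0=9). Cumulative: 67
Frame 8: OPEN (8+0=8). Cumulative: 75
Frame 9: OPEN (2+4=6). Cumulative: 81
Frame 10: OPEN. Sum of all frame-10 rolls (1+8) = 9. Cumulative: 90

Answer: 90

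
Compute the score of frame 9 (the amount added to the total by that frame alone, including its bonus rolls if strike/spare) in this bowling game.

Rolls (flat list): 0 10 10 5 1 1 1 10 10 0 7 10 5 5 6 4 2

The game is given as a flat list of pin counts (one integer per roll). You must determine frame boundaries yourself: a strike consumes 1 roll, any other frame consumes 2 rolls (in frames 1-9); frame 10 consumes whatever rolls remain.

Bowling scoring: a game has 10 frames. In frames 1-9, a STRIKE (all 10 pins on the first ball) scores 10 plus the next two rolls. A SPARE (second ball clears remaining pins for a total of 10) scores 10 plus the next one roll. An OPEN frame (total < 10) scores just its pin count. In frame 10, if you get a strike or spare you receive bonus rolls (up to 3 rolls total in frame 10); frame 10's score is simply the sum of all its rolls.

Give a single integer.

Frame 1: SPARE (0+10=10). 10 + next roll (10) = 20. Cumulative: 20
Frame 2: STRIKE. 10 + next two rolls (5+1) = 16. Cumulative: 36
Frame 3: OPEN (5+1=6). Cumulative: 42
Frame 4: OPEN (1+1=2). Cumulative: 44
Frame 5: STRIKE. 10 + next two rolls (10+0) = 20. Cumulative: 64
Frame 6: STRIKE. 10 + next two rolls (0+7) = 17. Cumulative: 81
Frame 7: OPEN (0+7=7). Cumulative: 88
Frame 8: STRIKE. 10 + next two rolls (5+5) = 20. Cumulative: 108
Frame 9: SPARE (5+5=10). 10 + next roll (6) = 16. Cumulative: 124
Frame 10: SPARE. Sum of all frame-10 rolls (6+4+2) = 12. Cumulative: 136

Answer: 16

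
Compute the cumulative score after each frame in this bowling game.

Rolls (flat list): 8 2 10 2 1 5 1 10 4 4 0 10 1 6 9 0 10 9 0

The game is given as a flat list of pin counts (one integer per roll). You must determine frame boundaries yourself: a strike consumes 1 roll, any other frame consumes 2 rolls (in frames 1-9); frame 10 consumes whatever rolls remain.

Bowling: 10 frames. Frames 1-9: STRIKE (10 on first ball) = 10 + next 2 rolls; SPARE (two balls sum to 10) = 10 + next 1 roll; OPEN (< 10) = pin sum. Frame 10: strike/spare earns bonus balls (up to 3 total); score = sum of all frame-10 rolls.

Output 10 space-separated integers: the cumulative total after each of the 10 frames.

Answer: 20 33 36 42 60 68 79 86 95 114

Derivation:
Frame 1: SPARE (8+2=10). 10 + next roll (10) = 20. Cumulative: 20
Frame 2: STRIKE. 10 + next two rolls (2+1) = 13. Cumulative: 33
Frame 3: OPEN (2+1=3). Cumulative: 36
Frame 4: OPEN (5+1=6). Cumulative: 42
Frame 5: STRIKE. 10 + next two rolls (4+4) = 18. Cumulative: 60
Frame 6: OPEN (4+4=8). Cumulative: 68
Frame 7: SPARE (0+10=10). 10 + next roll (1) = 11. Cumulative: 79
Frame 8: OPEN (1+6=7). Cumulative: 86
Frame 9: OPEN (9+0=9). Cumulative: 95
Frame 10: STRIKE. Sum of all frame-10 rolls (10+9+0) = 19. Cumulative: 114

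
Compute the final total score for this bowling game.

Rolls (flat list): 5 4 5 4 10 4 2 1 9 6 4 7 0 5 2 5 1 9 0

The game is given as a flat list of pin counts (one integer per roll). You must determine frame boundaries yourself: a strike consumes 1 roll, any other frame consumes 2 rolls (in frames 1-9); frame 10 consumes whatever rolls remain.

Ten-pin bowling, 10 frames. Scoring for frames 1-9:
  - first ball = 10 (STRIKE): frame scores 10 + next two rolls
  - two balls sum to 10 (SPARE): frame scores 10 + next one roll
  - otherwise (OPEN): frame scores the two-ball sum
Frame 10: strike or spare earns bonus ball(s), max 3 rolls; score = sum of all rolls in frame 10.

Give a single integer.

Frame 1: OPEN (5+4=9). Cumulative: 9
Frame 2: OPEN (5+4=9). Cumulative: 18
Frame 3: STRIKE. 10 + next two rolls (4+2) = 16. Cumulative: 34
Frame 4: OPEN (4+2=6). Cumulative: 40
Frame 5: SPARE (1+9=10). 10 + next roll (6) = 16. Cumulative: 56
Frame 6: SPARE (6+4=10). 10 + next roll (7) = 17. Cumulative: 73
Frame 7: OPEN (7+0=7). Cumulative: 80
Frame 8: OPEN (5+2=7). Cumulative: 87
Frame 9: OPEN (5+1=6). Cumulative: 93
Frame 10: OPEN. Sum of all frame-10 rolls (9+0) = 9. Cumulative: 102

Answer: 102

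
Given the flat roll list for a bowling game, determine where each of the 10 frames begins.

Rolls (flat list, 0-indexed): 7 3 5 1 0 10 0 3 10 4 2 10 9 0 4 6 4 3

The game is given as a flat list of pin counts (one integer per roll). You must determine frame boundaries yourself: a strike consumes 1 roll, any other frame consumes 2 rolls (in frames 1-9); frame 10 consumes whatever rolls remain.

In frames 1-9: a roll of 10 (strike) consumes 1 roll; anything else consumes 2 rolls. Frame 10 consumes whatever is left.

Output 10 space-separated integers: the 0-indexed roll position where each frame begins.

Answer: 0 2 4 6 8 9 11 12 14 16

Derivation:
Frame 1 starts at roll index 0: rolls=7,3 (sum=10), consumes 2 rolls
Frame 2 starts at roll index 2: rolls=5,1 (sum=6), consumes 2 rolls
Frame 3 starts at roll index 4: rolls=0,10 (sum=10), consumes 2 rolls
Frame 4 starts at roll index 6: rolls=0,3 (sum=3), consumes 2 rolls
Frame 5 starts at roll index 8: roll=10 (strike), consumes 1 roll
Frame 6 starts at roll index 9: rolls=4,2 (sum=6), consumes 2 rolls
Frame 7 starts at roll index 11: roll=10 (strike), consumes 1 roll
Frame 8 starts at roll index 12: rolls=9,0 (sum=9), consumes 2 rolls
Frame 9 starts at roll index 14: rolls=4,6 (sum=10), consumes 2 rolls
Frame 10 starts at roll index 16: 2 remaining rolls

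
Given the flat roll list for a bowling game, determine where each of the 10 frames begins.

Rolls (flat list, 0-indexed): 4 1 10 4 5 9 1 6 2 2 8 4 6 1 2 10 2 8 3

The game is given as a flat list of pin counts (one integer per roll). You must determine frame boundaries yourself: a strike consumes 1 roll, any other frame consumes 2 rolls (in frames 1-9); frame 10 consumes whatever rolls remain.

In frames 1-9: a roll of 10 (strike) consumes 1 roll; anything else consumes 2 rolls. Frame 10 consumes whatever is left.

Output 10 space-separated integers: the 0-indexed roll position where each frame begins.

Frame 1 starts at roll index 0: rolls=4,1 (sum=5), consumes 2 rolls
Frame 2 starts at roll index 2: roll=10 (strike), consumes 1 roll
Frame 3 starts at roll index 3: rolls=4,5 (sum=9), consumes 2 rolls
Frame 4 starts at roll index 5: rolls=9,1 (sum=10), consumes 2 rolls
Frame 5 starts at roll index 7: rolls=6,2 (sum=8), consumes 2 rolls
Frame 6 starts at roll index 9: rolls=2,8 (sum=10), consumes 2 rolls
Frame 7 starts at roll index 11: rolls=4,6 (sum=10), consumes 2 rolls
Frame 8 starts at roll index 13: rolls=1,2 (sum=3), consumes 2 rolls
Frame 9 starts at roll index 15: roll=10 (strike), consumes 1 roll
Frame 10 starts at roll index 16: 3 remaining rolls

Answer: 0 2 3 5 7 9 11 13 15 16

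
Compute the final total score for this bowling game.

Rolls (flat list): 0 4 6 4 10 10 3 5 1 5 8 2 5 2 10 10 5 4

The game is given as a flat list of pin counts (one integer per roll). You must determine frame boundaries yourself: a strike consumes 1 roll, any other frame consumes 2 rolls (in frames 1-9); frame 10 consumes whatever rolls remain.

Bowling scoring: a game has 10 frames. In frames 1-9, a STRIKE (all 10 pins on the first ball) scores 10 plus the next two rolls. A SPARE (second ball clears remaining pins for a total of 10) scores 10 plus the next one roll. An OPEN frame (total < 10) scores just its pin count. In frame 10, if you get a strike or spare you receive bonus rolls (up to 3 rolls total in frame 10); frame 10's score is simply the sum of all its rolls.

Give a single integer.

Answer: 145

Derivation:
Frame 1: OPEN (0+4=4). Cumulative: 4
Frame 2: SPARE (6+4=10). 10 + next roll (10) = 20. Cumulative: 24
Frame 3: STRIKE. 10 + next two rolls (10+3) = 23. Cumulative: 47
Frame 4: STRIKE. 10 + next two rolls (3+5) = 18. Cumulative: 65
Frame 5: OPEN (3+5=8). Cumulative: 73
Frame 6: OPEN (1+5=6). Cumulative: 79
Frame 7: SPARE (8+2=10). 10 + next roll (5) = 15. Cumulative: 94
Frame 8: OPEN (5+2=7). Cumulative: 101
Frame 9: STRIKE. 10 + next two rolls (10+5) = 25. Cumulative: 126
Frame 10: STRIKE. Sum of all frame-10 rolls (10+5+4) = 19. Cumulative: 145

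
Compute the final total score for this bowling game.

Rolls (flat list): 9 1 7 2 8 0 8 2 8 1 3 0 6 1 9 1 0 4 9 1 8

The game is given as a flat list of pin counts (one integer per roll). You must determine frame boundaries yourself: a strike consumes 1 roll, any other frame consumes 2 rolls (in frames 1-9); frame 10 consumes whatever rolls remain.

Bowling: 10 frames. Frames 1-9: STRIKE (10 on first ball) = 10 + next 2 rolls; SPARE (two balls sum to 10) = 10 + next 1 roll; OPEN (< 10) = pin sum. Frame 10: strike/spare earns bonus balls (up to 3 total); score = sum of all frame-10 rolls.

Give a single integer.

Answer: 103

Derivation:
Frame 1: SPARE (9+1=10). 10 + next roll (7) = 17. Cumulative: 17
Frame 2: OPEN (7+2=9). Cumulative: 26
Frame 3: OPEN (8+0=8). Cumulative: 34
Frame 4: SPARE (8+2=10). 10 + next roll (8) = 18. Cumulative: 52
Frame 5: OPEN (8+1=9). Cumulative: 61
Frame 6: OPEN (3+0=3). Cumulative: 64
Frame 7: OPEN (6+1=7). Cumulative: 71
Frame 8: SPARE (9+1=10). 10 + next roll (0) = 10. Cumulative: 81
Frame 9: OPEN (0+4=4). Cumulative: 85
Frame 10: SPARE. Sum of all frame-10 rolls (9+1+8) = 18. Cumulative: 103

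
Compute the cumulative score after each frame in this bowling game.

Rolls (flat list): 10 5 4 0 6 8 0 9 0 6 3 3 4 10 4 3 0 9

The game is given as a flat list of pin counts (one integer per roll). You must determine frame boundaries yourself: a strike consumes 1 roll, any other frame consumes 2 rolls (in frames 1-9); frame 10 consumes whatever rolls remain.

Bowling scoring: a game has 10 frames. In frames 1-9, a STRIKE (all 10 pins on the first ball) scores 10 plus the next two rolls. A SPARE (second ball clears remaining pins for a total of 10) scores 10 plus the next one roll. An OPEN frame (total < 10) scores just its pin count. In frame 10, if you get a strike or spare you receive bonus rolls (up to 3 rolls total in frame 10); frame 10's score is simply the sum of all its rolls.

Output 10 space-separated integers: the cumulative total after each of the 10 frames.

Frame 1: STRIKE. 10 + next two rolls (5+4) = 19. Cumulative: 19
Frame 2: OPEN (5+4=9). Cumulative: 28
Frame 3: OPEN (0+6=6). Cumulative: 34
Frame 4: OPEN (8+0=8). Cumulative: 42
Frame 5: OPEN (9+0=9). Cumulative: 51
Frame 6: OPEN (6+3=9). Cumulative: 60
Frame 7: OPEN (3+4=7). Cumulative: 67
Frame 8: STRIKE. 10 + next two rolls (4+3) = 17. Cumulative: 84
Frame 9: OPEN (4+3=7). Cumulative: 91
Frame 10: OPEN. Sum of all frame-10 rolls (0+9) = 9. Cumulative: 100

Answer: 19 28 34 42 51 60 67 84 91 100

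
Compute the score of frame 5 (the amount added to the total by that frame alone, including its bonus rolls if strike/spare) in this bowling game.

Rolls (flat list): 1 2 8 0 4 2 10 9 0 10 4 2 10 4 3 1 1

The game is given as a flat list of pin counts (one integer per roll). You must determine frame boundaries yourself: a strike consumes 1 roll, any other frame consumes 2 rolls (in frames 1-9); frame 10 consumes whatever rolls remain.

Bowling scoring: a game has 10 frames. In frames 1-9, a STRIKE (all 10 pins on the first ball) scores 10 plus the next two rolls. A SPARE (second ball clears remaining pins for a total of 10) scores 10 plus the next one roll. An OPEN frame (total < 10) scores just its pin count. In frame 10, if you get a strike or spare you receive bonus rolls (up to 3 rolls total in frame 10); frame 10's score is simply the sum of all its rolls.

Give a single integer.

Frame 1: OPEN (1+2=3). Cumulative: 3
Frame 2: OPEN (8+0=8). Cumulative: 11
Frame 3: OPEN (4+2=6). Cumulative: 17
Frame 4: STRIKE. 10 + next two rolls (9+0) = 19. Cumulative: 36
Frame 5: OPEN (9+0=9). Cumulative: 45
Frame 6: STRIKE. 10 + next two rolls (4+2) = 16. Cumulative: 61
Frame 7: OPEN (4+2=6). Cumulative: 67

Answer: 9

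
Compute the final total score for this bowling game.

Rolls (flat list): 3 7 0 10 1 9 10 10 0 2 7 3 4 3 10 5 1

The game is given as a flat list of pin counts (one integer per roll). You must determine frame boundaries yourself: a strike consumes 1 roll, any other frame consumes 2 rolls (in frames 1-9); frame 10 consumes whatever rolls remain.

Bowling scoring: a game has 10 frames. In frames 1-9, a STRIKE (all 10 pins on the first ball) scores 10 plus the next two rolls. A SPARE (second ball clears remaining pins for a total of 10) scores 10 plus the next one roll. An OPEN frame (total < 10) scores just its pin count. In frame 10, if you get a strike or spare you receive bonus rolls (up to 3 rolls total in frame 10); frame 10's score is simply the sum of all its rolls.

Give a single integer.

Frame 1: SPARE (3+7=10). 10 + next roll (0) = 10. Cumulative: 10
Frame 2: SPARE (0+10=10). 10 + next roll (1) = 11. Cumulative: 21
Frame 3: SPARE (1+9=10). 10 + next roll (10) = 20. Cumulative: 41
Frame 4: STRIKE. 10 + next two rolls (10+0) = 20. Cumulative: 61
Frame 5: STRIKE. 10 + next two rolls (0+2) = 12. Cumulative: 73
Frame 6: OPEN (0+2=2). Cumulative: 75
Frame 7: SPARE (7+3=10). 10 + next roll (4) = 14. Cumulative: 89
Frame 8: OPEN (4+3=7). Cumulative: 96
Frame 9: STRIKE. 10 + next two rolls (5+1) = 16. Cumulative: 112
Frame 10: OPEN. Sum of all frame-10 rolls (5+1) = 6. Cumulative: 118

Answer: 118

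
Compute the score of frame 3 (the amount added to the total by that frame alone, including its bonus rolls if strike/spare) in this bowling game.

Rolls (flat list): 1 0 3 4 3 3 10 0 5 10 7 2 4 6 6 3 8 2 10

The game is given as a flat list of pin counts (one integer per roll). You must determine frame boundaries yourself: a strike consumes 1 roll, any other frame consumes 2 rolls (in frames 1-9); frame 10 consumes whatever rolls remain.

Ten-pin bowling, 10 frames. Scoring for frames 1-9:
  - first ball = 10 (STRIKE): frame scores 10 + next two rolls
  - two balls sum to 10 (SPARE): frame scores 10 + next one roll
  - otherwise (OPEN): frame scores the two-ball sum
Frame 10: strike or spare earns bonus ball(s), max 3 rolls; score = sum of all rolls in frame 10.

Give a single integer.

Answer: 6

Derivation:
Frame 1: OPEN (1+0=1). Cumulative: 1
Frame 2: OPEN (3+4=7). Cumulative: 8
Frame 3: OPEN (3+3=6). Cumulative: 14
Frame 4: STRIKE. 10 + next two rolls (0+5) = 15. Cumulative: 29
Frame 5: OPEN (0+5=5). Cumulative: 34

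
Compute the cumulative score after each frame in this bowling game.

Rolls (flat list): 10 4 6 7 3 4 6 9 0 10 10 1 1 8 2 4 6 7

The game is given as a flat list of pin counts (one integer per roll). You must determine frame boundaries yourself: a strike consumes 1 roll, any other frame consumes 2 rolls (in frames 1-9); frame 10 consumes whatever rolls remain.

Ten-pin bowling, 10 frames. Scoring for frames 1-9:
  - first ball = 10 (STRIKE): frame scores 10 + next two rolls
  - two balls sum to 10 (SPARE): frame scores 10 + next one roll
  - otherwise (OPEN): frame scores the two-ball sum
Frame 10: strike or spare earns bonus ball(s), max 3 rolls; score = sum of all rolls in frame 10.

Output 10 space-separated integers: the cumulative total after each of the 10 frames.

Frame 1: STRIKE. 10 + next two rolls (4+6) = 20. Cumulative: 20
Frame 2: SPARE (4+6=10). 10 + next roll (7) = 17. Cumulative: 37
Frame 3: SPARE (7+3=10). 10 + next roll (4) = 14. Cumulative: 51
Frame 4: SPARE (4+6=10). 10 + next roll (9) = 19. Cumulative: 70
Frame 5: OPEN (9+0=9). Cumulative: 79
Frame 6: STRIKE. 10 + next two rolls (10+1) = 21. Cumulative: 100
Frame 7: STRIKE. 10 + next two rolls (1+1) = 12. Cumulative: 112
Frame 8: OPEN (1+1=2). Cumulative: 114
Frame 9: SPARE (8+2=10). 10 + next roll (4) = 14. Cumulative: 128
Frame 10: SPARE. Sum of all frame-10 rolls (4+6+7) = 17. Cumulative: 145

Answer: 20 37 51 70 79 100 112 114 128 145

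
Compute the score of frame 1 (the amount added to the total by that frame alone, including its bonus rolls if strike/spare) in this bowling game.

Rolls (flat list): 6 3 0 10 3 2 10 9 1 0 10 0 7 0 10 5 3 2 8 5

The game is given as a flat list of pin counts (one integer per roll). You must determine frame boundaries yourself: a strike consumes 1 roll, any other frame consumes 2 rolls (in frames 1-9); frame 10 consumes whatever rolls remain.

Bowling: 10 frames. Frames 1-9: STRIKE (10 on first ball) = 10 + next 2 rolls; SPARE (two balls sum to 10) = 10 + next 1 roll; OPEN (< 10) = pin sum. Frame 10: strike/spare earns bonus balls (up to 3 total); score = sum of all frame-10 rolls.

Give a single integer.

Answer: 9

Derivation:
Frame 1: OPEN (6+3=9). Cumulative: 9
Frame 2: SPARE (0+10=10). 10 + next roll (3) = 13. Cumulative: 22
Frame 3: OPEN (3+2=5). Cumulative: 27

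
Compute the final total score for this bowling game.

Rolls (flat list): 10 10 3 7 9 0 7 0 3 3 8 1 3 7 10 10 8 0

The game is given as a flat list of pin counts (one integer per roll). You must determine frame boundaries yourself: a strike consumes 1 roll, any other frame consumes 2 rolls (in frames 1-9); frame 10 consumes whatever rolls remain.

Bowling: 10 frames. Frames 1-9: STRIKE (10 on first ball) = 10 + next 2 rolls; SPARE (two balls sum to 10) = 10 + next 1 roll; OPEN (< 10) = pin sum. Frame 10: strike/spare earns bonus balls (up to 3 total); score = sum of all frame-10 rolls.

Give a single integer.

Frame 1: STRIKE. 10 + next two rolls (10+3) = 23. Cumulative: 23
Frame 2: STRIKE. 10 + next two rolls (3+7) = 20. Cumulative: 43
Frame 3: SPARE (3+7=10). 10 + next roll (9) = 19. Cumulative: 62
Frame 4: OPEN (9+0=9). Cumulative: 71
Frame 5: OPEN (7+0=7). Cumulative: 78
Frame 6: OPEN (3+3=6). Cumulative: 84
Frame 7: OPEN (8+1=9). Cumulative: 93
Frame 8: SPARE (3+7=10). 10 + next roll (10) = 20. Cumulative: 113
Frame 9: STRIKE. 10 + next two rolls (10+8) = 28. Cumulative: 141
Frame 10: STRIKE. Sum of all frame-10 rolls (10+8+0) = 18. Cumulative: 159

Answer: 159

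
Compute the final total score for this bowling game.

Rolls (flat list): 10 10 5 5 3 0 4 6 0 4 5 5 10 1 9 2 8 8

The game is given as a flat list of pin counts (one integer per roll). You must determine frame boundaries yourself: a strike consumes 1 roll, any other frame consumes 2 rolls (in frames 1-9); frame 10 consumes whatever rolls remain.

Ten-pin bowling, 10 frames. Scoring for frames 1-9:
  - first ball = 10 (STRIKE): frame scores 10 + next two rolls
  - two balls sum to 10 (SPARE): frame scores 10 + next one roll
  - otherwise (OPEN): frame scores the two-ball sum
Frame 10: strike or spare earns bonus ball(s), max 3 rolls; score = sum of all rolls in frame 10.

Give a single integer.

Answer: 145

Derivation:
Frame 1: STRIKE. 10 + next two rolls (10+5) = 25. Cumulative: 25
Frame 2: STRIKE. 10 + next two rolls (5+5) = 20. Cumulative: 45
Frame 3: SPARE (5+5=10). 10 + next roll (3) = 13. Cumulative: 58
Frame 4: OPEN (3+0=3). Cumulative: 61
Frame 5: SPARE (4+6=10). 10 + next roll (0) = 10. Cumulative: 71
Frame 6: OPEN (0+4=4). Cumulative: 75
Frame 7: SPARE (5+5=10). 10 + next roll (10) = 20. Cumulative: 95
Frame 8: STRIKE. 10 + next two rolls (1+9) = 20. Cumulative: 115
Frame 9: SPARE (1+9=10). 10 + next roll (2) = 12. Cumulative: 127
Frame 10: SPARE. Sum of all frame-10 rolls (2+8+8) = 18. Cumulative: 145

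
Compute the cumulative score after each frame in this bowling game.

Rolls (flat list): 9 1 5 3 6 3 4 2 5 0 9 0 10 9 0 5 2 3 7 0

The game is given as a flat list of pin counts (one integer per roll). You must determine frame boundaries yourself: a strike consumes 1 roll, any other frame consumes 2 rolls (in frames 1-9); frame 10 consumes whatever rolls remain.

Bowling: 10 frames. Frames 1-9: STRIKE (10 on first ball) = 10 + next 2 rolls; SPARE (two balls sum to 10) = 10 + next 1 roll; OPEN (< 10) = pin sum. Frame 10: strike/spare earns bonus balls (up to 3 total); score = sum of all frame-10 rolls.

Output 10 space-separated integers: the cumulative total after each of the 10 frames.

Frame 1: SPARE (9+1=10). 10 + next roll (5) = 15. Cumulative: 15
Frame 2: OPEN (5+3=8). Cumulative: 23
Frame 3: OPEN (6+3=9). Cumulative: 32
Frame 4: OPEN (4+2=6). Cumulative: 38
Frame 5: OPEN (5+0=5). Cumulative: 43
Frame 6: OPEN (9+0=9). Cumulative: 52
Frame 7: STRIKE. 10 + next two rolls (9+0) = 19. Cumulative: 71
Frame 8: OPEN (9+0=9). Cumulative: 80
Frame 9: OPEN (5+2=7). Cumulative: 87
Frame 10: SPARE. Sum of all frame-10 rolls (3+7+0) = 10. Cumulative: 97

Answer: 15 23 32 38 43 52 71 80 87 97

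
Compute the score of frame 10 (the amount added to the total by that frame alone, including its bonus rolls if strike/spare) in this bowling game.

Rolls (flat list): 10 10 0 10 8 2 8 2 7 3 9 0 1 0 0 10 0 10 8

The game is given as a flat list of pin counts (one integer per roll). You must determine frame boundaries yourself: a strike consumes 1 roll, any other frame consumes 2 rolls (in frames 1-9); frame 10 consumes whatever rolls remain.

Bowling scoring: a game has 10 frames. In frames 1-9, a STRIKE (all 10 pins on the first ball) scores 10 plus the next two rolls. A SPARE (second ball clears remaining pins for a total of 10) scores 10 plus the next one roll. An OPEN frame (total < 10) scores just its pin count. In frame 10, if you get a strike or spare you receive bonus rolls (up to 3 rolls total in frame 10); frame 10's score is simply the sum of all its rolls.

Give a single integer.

Frame 1: STRIKE. 10 + next two rolls (10+0) = 20. Cumulative: 20
Frame 2: STRIKE. 10 + next two rolls (0+10) = 20. Cumulative: 40
Frame 3: SPARE (0+10=10). 10 + next roll (8) = 18. Cumulative: 58
Frame 4: SPARE (8+2=10). 10 + next roll (8) = 18. Cumulative: 76
Frame 5: SPARE (8+2=10). 10 + next roll (7) = 17. Cumulative: 93
Frame 6: SPARE (7+3=10). 10 + next roll (9) = 19. Cumulative: 112
Frame 7: OPEN (9+0=9). Cumulative: 121
Frame 8: OPEN (1+0=1). Cumulative: 122
Frame 9: SPARE (0+10=10). 10 + next roll (0) = 10. Cumulative: 132
Frame 10: SPARE. Sum of all frame-10 rolls (0+10+8) = 18. Cumulative: 150

Answer: 18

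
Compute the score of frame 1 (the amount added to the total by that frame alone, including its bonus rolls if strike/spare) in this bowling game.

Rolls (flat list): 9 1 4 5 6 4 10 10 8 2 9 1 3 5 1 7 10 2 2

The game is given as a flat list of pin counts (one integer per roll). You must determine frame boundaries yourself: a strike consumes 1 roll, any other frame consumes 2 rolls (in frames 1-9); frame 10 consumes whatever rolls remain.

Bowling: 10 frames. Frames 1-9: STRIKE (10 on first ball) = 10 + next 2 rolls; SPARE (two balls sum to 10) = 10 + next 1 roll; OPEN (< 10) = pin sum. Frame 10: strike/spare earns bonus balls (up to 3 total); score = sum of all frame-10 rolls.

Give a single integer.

Frame 1: SPARE (9+1=10). 10 + next roll (4) = 14. Cumulative: 14
Frame 2: OPEN (4+5=9). Cumulative: 23
Frame 3: SPARE (6+4=10). 10 + next roll (10) = 20. Cumulative: 43

Answer: 14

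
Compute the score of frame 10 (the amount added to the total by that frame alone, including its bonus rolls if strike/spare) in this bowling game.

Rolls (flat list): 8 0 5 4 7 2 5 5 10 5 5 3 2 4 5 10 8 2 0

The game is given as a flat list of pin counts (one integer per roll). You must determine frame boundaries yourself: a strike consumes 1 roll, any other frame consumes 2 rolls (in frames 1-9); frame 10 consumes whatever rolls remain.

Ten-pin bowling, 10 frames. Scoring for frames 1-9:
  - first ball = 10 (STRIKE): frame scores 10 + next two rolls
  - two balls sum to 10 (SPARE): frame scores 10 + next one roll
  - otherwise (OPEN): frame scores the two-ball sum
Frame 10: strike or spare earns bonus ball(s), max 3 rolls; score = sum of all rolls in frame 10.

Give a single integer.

Answer: 10

Derivation:
Frame 1: OPEN (8+0=8). Cumulative: 8
Frame 2: OPEN (5+4=9). Cumulative: 17
Frame 3: OPEN (7+2=9). Cumulative: 26
Frame 4: SPARE (5+5=10). 10 + next roll (10) = 20. Cumulative: 46
Frame 5: STRIKE. 10 + next two rolls (5+5) = 20. Cumulative: 66
Frame 6: SPARE (5+5=10). 10 + next roll (3) = 13. Cumulative: 79
Frame 7: OPEN (3+2=5). Cumulative: 84
Frame 8: OPEN (4+5=9). Cumulative: 93
Frame 9: STRIKE. 10 + next two rolls (8+2) = 20. Cumulative: 113
Frame 10: SPARE. Sum of all frame-10 rolls (8+2+0) = 10. Cumulative: 123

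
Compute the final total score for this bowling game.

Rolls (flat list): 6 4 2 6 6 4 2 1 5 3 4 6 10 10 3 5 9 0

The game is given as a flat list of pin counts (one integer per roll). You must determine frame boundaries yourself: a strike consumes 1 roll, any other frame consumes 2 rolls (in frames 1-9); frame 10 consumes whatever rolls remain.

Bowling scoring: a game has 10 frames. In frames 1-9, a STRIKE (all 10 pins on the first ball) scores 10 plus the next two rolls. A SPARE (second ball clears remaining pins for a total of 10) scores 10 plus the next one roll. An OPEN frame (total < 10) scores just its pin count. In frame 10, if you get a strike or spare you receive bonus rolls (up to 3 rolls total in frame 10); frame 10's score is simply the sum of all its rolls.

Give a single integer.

Frame 1: SPARE (6+4=10). 10 + next roll (2) = 12. Cumulative: 12
Frame 2: OPEN (2+6=8). Cumulative: 20
Frame 3: SPARE (6+4=10). 10 + next roll (2) = 12. Cumulative: 32
Frame 4: OPEN (2+1=3). Cumulative: 35
Frame 5: OPEN (5+3=8). Cumulative: 43
Frame 6: SPARE (4+6=10). 10 + next roll (10) = 20. Cumulative: 63
Frame 7: STRIKE. 10 + next two rolls (10+3) = 23. Cumulative: 86
Frame 8: STRIKE. 10 + next two rolls (3+5) = 18. Cumulative: 104
Frame 9: OPEN (3+5=8). Cumulative: 112
Frame 10: OPEN. Sum of all frame-10 rolls (9+0) = 9. Cumulative: 121

Answer: 121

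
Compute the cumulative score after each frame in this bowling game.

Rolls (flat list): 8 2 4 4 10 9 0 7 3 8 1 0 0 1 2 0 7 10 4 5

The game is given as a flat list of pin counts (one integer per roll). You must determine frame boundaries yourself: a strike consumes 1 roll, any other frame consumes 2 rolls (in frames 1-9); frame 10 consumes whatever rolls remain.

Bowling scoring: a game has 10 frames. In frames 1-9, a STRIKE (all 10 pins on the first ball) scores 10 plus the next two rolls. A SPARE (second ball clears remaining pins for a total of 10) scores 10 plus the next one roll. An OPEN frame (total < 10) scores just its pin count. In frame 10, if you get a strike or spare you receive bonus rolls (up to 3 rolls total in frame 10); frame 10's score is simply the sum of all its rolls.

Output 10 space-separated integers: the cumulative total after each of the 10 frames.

Answer: 14 22 41 50 68 77 77 80 87 106

Derivation:
Frame 1: SPARE (8+2=10). 10 + next roll (4) = 14. Cumulative: 14
Frame 2: OPEN (4+4=8). Cumulative: 22
Frame 3: STRIKE. 10 + next two rolls (9+0) = 19. Cumulative: 41
Frame 4: OPEN (9+0=9). Cumulative: 50
Frame 5: SPARE (7+3=10). 10 + next roll (8) = 18. Cumulative: 68
Frame 6: OPEN (8+1=9). Cumulative: 77
Frame 7: OPEN (0+0=0). Cumulative: 77
Frame 8: OPEN (1+2=3). Cumulative: 80
Frame 9: OPEN (0+7=7). Cumulative: 87
Frame 10: STRIKE. Sum of all frame-10 rolls (10+4+5) = 19. Cumulative: 106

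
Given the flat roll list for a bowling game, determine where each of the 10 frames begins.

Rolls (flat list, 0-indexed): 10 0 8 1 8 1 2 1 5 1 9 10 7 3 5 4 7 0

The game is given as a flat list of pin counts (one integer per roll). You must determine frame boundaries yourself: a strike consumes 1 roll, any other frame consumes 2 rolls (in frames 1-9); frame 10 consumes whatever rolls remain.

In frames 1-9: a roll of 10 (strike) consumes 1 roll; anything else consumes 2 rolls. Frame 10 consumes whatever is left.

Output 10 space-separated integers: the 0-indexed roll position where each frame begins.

Frame 1 starts at roll index 0: roll=10 (strike), consumes 1 roll
Frame 2 starts at roll index 1: rolls=0,8 (sum=8), consumes 2 rolls
Frame 3 starts at roll index 3: rolls=1,8 (sum=9), consumes 2 rolls
Frame 4 starts at roll index 5: rolls=1,2 (sum=3), consumes 2 rolls
Frame 5 starts at roll index 7: rolls=1,5 (sum=6), consumes 2 rolls
Frame 6 starts at roll index 9: rolls=1,9 (sum=10), consumes 2 rolls
Frame 7 starts at roll index 11: roll=10 (strike), consumes 1 roll
Frame 8 starts at roll index 12: rolls=7,3 (sum=10), consumes 2 rolls
Frame 9 starts at roll index 14: rolls=5,4 (sum=9), consumes 2 rolls
Frame 10 starts at roll index 16: 2 remaining rolls

Answer: 0 1 3 5 7 9 11 12 14 16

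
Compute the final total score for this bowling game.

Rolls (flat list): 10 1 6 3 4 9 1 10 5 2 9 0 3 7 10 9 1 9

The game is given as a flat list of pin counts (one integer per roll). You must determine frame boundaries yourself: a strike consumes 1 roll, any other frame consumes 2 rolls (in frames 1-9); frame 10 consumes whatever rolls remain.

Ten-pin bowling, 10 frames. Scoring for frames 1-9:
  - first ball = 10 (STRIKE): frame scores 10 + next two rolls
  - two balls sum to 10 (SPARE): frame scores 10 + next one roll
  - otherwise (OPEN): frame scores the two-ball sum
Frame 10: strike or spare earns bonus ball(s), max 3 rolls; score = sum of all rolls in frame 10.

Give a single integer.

Answer: 143

Derivation:
Frame 1: STRIKE. 10 + next two rolls (1+6) = 17. Cumulative: 17
Frame 2: OPEN (1+6=7). Cumulative: 24
Frame 3: OPEN (3+4=7). Cumulative: 31
Frame 4: SPARE (9+1=10). 10 + next roll (10) = 20. Cumulative: 51
Frame 5: STRIKE. 10 + next two rolls (5+2) = 17. Cumulative: 68
Frame 6: OPEN (5+2=7). Cumulative: 75
Frame 7: OPEN (9+0=9). Cumulative: 84
Frame 8: SPARE (3+7=10). 10 + next roll (10) = 20. Cumulative: 104
Frame 9: STRIKE. 10 + next two rolls (9+1) = 20. Cumulative: 124
Frame 10: SPARE. Sum of all frame-10 rolls (9+1+9) = 19. Cumulative: 143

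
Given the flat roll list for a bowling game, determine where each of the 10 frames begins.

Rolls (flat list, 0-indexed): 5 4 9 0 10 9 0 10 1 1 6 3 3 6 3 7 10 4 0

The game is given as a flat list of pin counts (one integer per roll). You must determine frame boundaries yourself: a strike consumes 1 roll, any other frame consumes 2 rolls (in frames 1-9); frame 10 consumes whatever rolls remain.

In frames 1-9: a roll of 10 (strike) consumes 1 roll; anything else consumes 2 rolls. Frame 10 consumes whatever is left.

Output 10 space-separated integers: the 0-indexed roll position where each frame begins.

Answer: 0 2 4 5 7 8 10 12 14 16

Derivation:
Frame 1 starts at roll index 0: rolls=5,4 (sum=9), consumes 2 rolls
Frame 2 starts at roll index 2: rolls=9,0 (sum=9), consumes 2 rolls
Frame 3 starts at roll index 4: roll=10 (strike), consumes 1 roll
Frame 4 starts at roll index 5: rolls=9,0 (sum=9), consumes 2 rolls
Frame 5 starts at roll index 7: roll=10 (strike), consumes 1 roll
Frame 6 starts at roll index 8: rolls=1,1 (sum=2), consumes 2 rolls
Frame 7 starts at roll index 10: rolls=6,3 (sum=9), consumes 2 rolls
Frame 8 starts at roll index 12: rolls=3,6 (sum=9), consumes 2 rolls
Frame 9 starts at roll index 14: rolls=3,7 (sum=10), consumes 2 rolls
Frame 10 starts at roll index 16: 3 remaining rolls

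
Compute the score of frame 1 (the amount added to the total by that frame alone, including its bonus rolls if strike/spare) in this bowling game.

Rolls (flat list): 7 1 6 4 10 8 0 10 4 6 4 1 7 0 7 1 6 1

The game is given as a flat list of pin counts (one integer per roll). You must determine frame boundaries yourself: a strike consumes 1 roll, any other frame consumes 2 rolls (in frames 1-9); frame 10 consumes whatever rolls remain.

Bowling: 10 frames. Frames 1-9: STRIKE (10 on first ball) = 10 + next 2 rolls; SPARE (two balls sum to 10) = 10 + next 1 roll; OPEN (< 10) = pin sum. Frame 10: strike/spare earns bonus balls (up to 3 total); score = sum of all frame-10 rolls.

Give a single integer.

Answer: 8

Derivation:
Frame 1: OPEN (7+1=8). Cumulative: 8
Frame 2: SPARE (6+4=10). 10 + next roll (10) = 20. Cumulative: 28
Frame 3: STRIKE. 10 + next two rolls (8+0) = 18. Cumulative: 46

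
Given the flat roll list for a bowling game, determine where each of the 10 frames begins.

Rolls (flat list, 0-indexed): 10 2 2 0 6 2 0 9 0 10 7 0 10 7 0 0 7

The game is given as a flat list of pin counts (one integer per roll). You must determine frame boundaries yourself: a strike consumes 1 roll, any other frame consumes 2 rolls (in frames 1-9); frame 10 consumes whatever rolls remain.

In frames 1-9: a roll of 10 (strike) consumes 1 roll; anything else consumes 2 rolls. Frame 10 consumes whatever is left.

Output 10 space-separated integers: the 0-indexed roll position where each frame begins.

Frame 1 starts at roll index 0: roll=10 (strike), consumes 1 roll
Frame 2 starts at roll index 1: rolls=2,2 (sum=4), consumes 2 rolls
Frame 3 starts at roll index 3: rolls=0,6 (sum=6), consumes 2 rolls
Frame 4 starts at roll index 5: rolls=2,0 (sum=2), consumes 2 rolls
Frame 5 starts at roll index 7: rolls=9,0 (sum=9), consumes 2 rolls
Frame 6 starts at roll index 9: roll=10 (strike), consumes 1 roll
Frame 7 starts at roll index 10: rolls=7,0 (sum=7), consumes 2 rolls
Frame 8 starts at roll index 12: roll=10 (strike), consumes 1 roll
Frame 9 starts at roll index 13: rolls=7,0 (sum=7), consumes 2 rolls
Frame 10 starts at roll index 15: 2 remaining rolls

Answer: 0 1 3 5 7 9 10 12 13 15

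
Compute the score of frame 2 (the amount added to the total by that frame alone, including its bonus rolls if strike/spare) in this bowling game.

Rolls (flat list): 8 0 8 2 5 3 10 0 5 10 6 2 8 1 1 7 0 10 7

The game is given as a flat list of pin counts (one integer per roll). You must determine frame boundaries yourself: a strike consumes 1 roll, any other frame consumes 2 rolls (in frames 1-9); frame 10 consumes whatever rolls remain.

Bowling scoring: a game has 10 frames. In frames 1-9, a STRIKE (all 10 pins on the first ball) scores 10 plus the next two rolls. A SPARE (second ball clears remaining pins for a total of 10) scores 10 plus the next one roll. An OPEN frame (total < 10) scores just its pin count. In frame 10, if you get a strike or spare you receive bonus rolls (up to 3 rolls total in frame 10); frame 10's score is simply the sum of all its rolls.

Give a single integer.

Answer: 15

Derivation:
Frame 1: OPEN (8+0=8). Cumulative: 8
Frame 2: SPARE (8+2=10). 10 + next roll (5) = 15. Cumulative: 23
Frame 3: OPEN (5+3=8). Cumulative: 31
Frame 4: STRIKE. 10 + next two rolls (0+5) = 15. Cumulative: 46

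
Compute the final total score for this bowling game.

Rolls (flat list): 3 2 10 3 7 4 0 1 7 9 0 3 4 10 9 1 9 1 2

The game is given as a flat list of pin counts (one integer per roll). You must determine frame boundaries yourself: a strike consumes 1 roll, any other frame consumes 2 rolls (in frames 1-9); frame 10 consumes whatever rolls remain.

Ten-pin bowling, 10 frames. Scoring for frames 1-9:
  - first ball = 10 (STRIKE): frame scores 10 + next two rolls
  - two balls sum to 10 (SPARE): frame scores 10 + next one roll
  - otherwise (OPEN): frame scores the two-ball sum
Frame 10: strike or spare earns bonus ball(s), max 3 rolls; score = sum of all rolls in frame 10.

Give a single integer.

Frame 1: OPEN (3+2=5). Cumulative: 5
Frame 2: STRIKE. 10 + next two rolls (3+7) = 20. Cumulative: 25
Frame 3: SPARE (3+7=10). 10 + next roll (4) = 14. Cumulative: 39
Frame 4: OPEN (4+0=4). Cumulative: 43
Frame 5: OPEN (1+7=8). Cumulative: 51
Frame 6: OPEN (9+0=9). Cumulative: 60
Frame 7: OPEN (3+4=7). Cumulative: 67
Frame 8: STRIKE. 10 + next two rolls (9+1) = 20. Cumulative: 87
Frame 9: SPARE (9+1=10). 10 + next roll (9) = 19. Cumulative: 106
Frame 10: SPARE. Sum of all frame-10 rolls (9+1+2) = 12. Cumulative: 118

Answer: 118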